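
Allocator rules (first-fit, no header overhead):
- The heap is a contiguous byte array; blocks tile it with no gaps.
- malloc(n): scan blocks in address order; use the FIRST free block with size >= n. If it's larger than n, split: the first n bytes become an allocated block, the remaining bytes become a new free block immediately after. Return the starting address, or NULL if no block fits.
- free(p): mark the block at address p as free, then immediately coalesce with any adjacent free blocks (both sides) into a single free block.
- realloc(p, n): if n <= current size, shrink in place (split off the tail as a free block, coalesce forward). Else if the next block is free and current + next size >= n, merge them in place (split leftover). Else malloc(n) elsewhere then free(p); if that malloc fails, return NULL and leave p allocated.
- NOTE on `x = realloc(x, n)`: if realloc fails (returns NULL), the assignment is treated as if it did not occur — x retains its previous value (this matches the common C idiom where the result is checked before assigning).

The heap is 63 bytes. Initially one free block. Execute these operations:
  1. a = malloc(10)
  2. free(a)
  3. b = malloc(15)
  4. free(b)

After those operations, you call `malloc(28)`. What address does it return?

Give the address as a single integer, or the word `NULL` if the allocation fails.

Op 1: a = malloc(10) -> a = 0; heap: [0-9 ALLOC][10-62 FREE]
Op 2: free(a) -> (freed a); heap: [0-62 FREE]
Op 3: b = malloc(15) -> b = 0; heap: [0-14 ALLOC][15-62 FREE]
Op 4: free(b) -> (freed b); heap: [0-62 FREE]
malloc(28): first-fit scan over [0-62 FREE] -> 0

Answer: 0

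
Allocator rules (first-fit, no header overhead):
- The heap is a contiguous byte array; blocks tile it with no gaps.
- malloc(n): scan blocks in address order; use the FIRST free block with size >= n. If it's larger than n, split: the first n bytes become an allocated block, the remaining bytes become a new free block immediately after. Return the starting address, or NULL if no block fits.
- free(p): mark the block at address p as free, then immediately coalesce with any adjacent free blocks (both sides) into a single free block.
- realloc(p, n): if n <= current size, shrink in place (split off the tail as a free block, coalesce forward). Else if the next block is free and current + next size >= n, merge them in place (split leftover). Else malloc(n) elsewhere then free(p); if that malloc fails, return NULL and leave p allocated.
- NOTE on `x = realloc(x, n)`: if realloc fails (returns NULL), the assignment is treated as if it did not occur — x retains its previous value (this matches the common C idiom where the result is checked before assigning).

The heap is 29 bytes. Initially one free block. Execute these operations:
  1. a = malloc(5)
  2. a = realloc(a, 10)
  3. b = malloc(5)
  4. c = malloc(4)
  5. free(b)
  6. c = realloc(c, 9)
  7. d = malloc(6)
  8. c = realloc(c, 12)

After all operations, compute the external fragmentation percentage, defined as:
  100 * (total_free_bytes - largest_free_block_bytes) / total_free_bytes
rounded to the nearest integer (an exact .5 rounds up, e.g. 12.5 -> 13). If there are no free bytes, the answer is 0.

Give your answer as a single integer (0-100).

Op 1: a = malloc(5) -> a = 0; heap: [0-4 ALLOC][5-28 FREE]
Op 2: a = realloc(a, 10) -> a = 0; heap: [0-9 ALLOC][10-28 FREE]
Op 3: b = malloc(5) -> b = 10; heap: [0-9 ALLOC][10-14 ALLOC][15-28 FREE]
Op 4: c = malloc(4) -> c = 15; heap: [0-9 ALLOC][10-14 ALLOC][15-18 ALLOC][19-28 FREE]
Op 5: free(b) -> (freed b); heap: [0-9 ALLOC][10-14 FREE][15-18 ALLOC][19-28 FREE]
Op 6: c = realloc(c, 9) -> c = 15; heap: [0-9 ALLOC][10-14 FREE][15-23 ALLOC][24-28 FREE]
Op 7: d = malloc(6) -> d = NULL; heap: [0-9 ALLOC][10-14 FREE][15-23 ALLOC][24-28 FREE]
Op 8: c = realloc(c, 12) -> c = 15; heap: [0-9 ALLOC][10-14 FREE][15-26 ALLOC][27-28 FREE]
Free blocks: [5 2] total_free=7 largest=5 -> 100*(7-5)/7 = 200/7 ≈ 28.571 -> rounds to 29

Answer: 29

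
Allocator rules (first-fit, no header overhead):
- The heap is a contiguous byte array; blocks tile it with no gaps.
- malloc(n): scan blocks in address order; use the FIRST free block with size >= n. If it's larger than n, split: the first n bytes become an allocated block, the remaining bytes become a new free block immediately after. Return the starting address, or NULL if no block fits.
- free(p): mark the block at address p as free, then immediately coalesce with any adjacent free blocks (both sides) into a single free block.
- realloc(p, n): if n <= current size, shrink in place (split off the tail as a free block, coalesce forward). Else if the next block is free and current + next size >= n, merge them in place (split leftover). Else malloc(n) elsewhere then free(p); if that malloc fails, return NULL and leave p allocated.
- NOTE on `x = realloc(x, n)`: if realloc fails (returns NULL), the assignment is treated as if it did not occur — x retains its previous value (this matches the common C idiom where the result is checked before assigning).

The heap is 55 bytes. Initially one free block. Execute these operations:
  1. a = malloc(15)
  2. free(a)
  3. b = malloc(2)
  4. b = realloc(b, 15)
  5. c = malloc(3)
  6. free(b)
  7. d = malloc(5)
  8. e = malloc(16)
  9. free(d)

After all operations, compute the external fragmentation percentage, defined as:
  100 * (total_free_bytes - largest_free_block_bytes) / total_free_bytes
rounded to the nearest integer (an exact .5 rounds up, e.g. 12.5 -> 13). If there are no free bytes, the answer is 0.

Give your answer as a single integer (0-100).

Op 1: a = malloc(15) -> a = 0; heap: [0-14 ALLOC][15-54 FREE]
Op 2: free(a) -> (freed a); heap: [0-54 FREE]
Op 3: b = malloc(2) -> b = 0; heap: [0-1 ALLOC][2-54 FREE]
Op 4: b = realloc(b, 15) -> b = 0; heap: [0-14 ALLOC][15-54 FREE]
Op 5: c = malloc(3) -> c = 15; heap: [0-14 ALLOC][15-17 ALLOC][18-54 FREE]
Op 6: free(b) -> (freed b); heap: [0-14 FREE][15-17 ALLOC][18-54 FREE]
Op 7: d = malloc(5) -> d = 0; heap: [0-4 ALLOC][5-14 FREE][15-17 ALLOC][18-54 FREE]
Op 8: e = malloc(16) -> e = 18; heap: [0-4 ALLOC][5-14 FREE][15-17 ALLOC][18-33 ALLOC][34-54 FREE]
Op 9: free(d) -> (freed d); heap: [0-14 FREE][15-17 ALLOC][18-33 ALLOC][34-54 FREE]
Free blocks: [15 21] total_free=36 largest=21 -> 100*(36-21)/36 = 1500/36 ≈ 41.667 -> rounds to 42

Answer: 42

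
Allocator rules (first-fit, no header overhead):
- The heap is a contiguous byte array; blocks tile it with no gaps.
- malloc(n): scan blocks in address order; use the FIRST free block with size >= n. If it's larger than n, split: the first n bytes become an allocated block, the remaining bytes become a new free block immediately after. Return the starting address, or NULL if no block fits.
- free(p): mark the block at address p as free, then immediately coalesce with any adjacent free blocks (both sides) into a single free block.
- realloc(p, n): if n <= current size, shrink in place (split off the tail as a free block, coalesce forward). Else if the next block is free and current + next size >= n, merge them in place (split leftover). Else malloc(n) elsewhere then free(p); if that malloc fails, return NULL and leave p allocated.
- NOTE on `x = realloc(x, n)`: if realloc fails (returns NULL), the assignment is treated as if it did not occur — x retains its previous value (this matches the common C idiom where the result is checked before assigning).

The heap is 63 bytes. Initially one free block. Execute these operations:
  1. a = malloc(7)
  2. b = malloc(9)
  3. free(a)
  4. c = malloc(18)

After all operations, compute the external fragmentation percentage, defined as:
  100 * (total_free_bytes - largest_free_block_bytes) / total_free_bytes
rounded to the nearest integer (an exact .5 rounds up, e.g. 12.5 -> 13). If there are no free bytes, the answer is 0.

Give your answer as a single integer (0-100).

Answer: 19

Derivation:
Op 1: a = malloc(7) -> a = 0; heap: [0-6 ALLOC][7-62 FREE]
Op 2: b = malloc(9) -> b = 7; heap: [0-6 ALLOC][7-15 ALLOC][16-62 FREE]
Op 3: free(a) -> (freed a); heap: [0-6 FREE][7-15 ALLOC][16-62 FREE]
Op 4: c = malloc(18) -> c = 16; heap: [0-6 FREE][7-15 ALLOC][16-33 ALLOC][34-62 FREE]
Free blocks: [7 29] total_free=36 largest=29 -> 100*(36-29)/36 = 700/36 ≈ 19.444 -> rounds to 19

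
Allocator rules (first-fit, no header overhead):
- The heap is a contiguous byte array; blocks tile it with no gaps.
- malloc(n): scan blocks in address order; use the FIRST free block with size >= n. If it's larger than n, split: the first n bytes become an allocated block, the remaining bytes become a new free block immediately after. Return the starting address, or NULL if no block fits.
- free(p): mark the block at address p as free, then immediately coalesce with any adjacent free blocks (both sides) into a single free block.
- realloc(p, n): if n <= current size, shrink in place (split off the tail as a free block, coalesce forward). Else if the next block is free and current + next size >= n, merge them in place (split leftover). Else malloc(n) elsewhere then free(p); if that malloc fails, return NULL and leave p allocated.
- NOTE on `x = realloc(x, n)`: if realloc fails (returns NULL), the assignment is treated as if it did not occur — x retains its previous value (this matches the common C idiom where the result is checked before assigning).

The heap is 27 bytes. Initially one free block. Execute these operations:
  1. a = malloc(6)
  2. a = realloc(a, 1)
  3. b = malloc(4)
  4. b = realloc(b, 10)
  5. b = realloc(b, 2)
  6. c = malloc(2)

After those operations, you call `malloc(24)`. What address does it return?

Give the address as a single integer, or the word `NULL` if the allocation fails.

Op 1: a = malloc(6) -> a = 0; heap: [0-5 ALLOC][6-26 FREE]
Op 2: a = realloc(a, 1) -> a = 0; heap: [0-0 ALLOC][1-26 FREE]
Op 3: b = malloc(4) -> b = 1; heap: [0-0 ALLOC][1-4 ALLOC][5-26 FREE]
Op 4: b = realloc(b, 10) -> b = 1; heap: [0-0 ALLOC][1-10 ALLOC][11-26 FREE]
Op 5: b = realloc(b, 2) -> b = 1; heap: [0-0 ALLOC][1-2 ALLOC][3-26 FREE]
Op 6: c = malloc(2) -> c = 3; heap: [0-0 ALLOC][1-2 ALLOC][3-4 ALLOC][5-26 FREE]
malloc(24): first-fit scan over [0-0 ALLOC][1-2 ALLOC][3-4 ALLOC][5-26 FREE] -> NULL

Answer: NULL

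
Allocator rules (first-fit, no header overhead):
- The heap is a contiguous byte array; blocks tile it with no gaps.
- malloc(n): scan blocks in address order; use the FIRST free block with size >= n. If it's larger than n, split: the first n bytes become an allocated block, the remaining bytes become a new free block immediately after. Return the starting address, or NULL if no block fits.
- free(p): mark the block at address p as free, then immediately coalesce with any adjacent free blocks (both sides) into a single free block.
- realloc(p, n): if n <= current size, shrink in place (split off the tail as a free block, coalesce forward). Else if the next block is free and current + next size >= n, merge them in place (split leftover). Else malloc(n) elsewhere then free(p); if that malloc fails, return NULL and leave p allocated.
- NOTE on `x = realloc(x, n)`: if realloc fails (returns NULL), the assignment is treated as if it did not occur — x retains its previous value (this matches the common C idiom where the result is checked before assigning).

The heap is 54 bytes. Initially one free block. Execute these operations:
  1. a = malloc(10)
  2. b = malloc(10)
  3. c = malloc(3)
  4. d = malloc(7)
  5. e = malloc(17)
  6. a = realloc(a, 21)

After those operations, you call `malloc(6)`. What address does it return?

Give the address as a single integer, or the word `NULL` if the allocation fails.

Op 1: a = malloc(10) -> a = 0; heap: [0-9 ALLOC][10-53 FREE]
Op 2: b = malloc(10) -> b = 10; heap: [0-9 ALLOC][10-19 ALLOC][20-53 FREE]
Op 3: c = malloc(3) -> c = 20; heap: [0-9 ALLOC][10-19 ALLOC][20-22 ALLOC][23-53 FREE]
Op 4: d = malloc(7) -> d = 23; heap: [0-9 ALLOC][10-19 ALLOC][20-22 ALLOC][23-29 ALLOC][30-53 FREE]
Op 5: e = malloc(17) -> e = 30; heap: [0-9 ALLOC][10-19 ALLOC][20-22 ALLOC][23-29 ALLOC][30-46 ALLOC][47-53 FREE]
Op 6: a = realloc(a, 21) -> NULL (a unchanged); heap: [0-9 ALLOC][10-19 ALLOC][20-22 ALLOC][23-29 ALLOC][30-46 ALLOC][47-53 FREE]
malloc(6): first-fit scan over [0-9 ALLOC][10-19 ALLOC][20-22 ALLOC][23-29 ALLOC][30-46 ALLOC][47-53 FREE] -> 47

Answer: 47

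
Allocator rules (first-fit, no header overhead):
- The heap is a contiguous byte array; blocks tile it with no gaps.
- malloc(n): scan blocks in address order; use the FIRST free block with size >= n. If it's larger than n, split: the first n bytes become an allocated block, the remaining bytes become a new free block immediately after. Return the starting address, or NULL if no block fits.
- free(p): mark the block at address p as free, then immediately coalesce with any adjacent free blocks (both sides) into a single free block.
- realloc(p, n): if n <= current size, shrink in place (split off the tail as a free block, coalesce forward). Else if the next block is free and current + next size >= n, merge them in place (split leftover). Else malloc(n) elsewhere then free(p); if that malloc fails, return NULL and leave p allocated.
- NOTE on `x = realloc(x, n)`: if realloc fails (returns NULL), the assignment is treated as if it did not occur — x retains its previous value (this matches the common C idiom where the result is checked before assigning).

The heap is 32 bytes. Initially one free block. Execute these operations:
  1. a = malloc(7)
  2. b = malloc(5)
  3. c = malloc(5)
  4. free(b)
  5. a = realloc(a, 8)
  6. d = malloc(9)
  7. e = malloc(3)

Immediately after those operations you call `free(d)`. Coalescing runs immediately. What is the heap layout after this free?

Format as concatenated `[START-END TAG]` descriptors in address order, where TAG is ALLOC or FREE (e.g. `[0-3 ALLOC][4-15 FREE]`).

Answer: [0-7 ALLOC][8-10 ALLOC][11-11 FREE][12-16 ALLOC][17-31 FREE]

Derivation:
Op 1: a = malloc(7) -> a = 0; heap: [0-6 ALLOC][7-31 FREE]
Op 2: b = malloc(5) -> b = 7; heap: [0-6 ALLOC][7-11 ALLOC][12-31 FREE]
Op 3: c = malloc(5) -> c = 12; heap: [0-6 ALLOC][7-11 ALLOC][12-16 ALLOC][17-31 FREE]
Op 4: free(b) -> (freed b); heap: [0-6 ALLOC][7-11 FREE][12-16 ALLOC][17-31 FREE]
Op 5: a = realloc(a, 8) -> a = 0; heap: [0-7 ALLOC][8-11 FREE][12-16 ALLOC][17-31 FREE]
Op 6: d = malloc(9) -> d = 17; heap: [0-7 ALLOC][8-11 FREE][12-16 ALLOC][17-25 ALLOC][26-31 FREE]
Op 7: e = malloc(3) -> e = 8; heap: [0-7 ALLOC][8-10 ALLOC][11-11 FREE][12-16 ALLOC][17-25 ALLOC][26-31 FREE]
free(d): d = 17 -> block [17-25 ALLOC]; mark free, coalesce with adjacent free neighbors -> [0-7 ALLOC][8-10 ALLOC][11-11 FREE][12-16 ALLOC][17-31 FREE]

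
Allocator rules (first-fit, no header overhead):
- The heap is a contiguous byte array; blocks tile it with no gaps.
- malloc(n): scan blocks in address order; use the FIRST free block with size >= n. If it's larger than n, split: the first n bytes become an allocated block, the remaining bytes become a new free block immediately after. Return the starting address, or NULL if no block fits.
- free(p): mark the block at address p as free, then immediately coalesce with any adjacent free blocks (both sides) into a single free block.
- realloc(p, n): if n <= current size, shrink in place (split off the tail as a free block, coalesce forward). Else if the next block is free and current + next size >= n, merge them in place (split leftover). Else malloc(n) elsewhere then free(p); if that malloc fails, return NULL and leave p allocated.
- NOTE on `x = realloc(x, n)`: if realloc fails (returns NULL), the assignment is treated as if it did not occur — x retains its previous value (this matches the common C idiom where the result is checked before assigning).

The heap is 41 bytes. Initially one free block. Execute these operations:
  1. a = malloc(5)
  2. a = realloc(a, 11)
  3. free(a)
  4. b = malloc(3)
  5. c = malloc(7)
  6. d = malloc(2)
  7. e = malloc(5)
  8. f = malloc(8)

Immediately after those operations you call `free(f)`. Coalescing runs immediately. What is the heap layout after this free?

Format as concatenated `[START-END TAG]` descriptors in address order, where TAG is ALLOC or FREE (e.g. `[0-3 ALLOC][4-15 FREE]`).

Answer: [0-2 ALLOC][3-9 ALLOC][10-11 ALLOC][12-16 ALLOC][17-40 FREE]

Derivation:
Op 1: a = malloc(5) -> a = 0; heap: [0-4 ALLOC][5-40 FREE]
Op 2: a = realloc(a, 11) -> a = 0; heap: [0-10 ALLOC][11-40 FREE]
Op 3: free(a) -> (freed a); heap: [0-40 FREE]
Op 4: b = malloc(3) -> b = 0; heap: [0-2 ALLOC][3-40 FREE]
Op 5: c = malloc(7) -> c = 3; heap: [0-2 ALLOC][3-9 ALLOC][10-40 FREE]
Op 6: d = malloc(2) -> d = 10; heap: [0-2 ALLOC][3-9 ALLOC][10-11 ALLOC][12-40 FREE]
Op 7: e = malloc(5) -> e = 12; heap: [0-2 ALLOC][3-9 ALLOC][10-11 ALLOC][12-16 ALLOC][17-40 FREE]
Op 8: f = malloc(8) -> f = 17; heap: [0-2 ALLOC][3-9 ALLOC][10-11 ALLOC][12-16 ALLOC][17-24 ALLOC][25-40 FREE]
free(f): f = 17 -> block [17-24 ALLOC]; mark free, coalesce with adjacent free neighbors -> [0-2 ALLOC][3-9 ALLOC][10-11 ALLOC][12-16 ALLOC][17-40 FREE]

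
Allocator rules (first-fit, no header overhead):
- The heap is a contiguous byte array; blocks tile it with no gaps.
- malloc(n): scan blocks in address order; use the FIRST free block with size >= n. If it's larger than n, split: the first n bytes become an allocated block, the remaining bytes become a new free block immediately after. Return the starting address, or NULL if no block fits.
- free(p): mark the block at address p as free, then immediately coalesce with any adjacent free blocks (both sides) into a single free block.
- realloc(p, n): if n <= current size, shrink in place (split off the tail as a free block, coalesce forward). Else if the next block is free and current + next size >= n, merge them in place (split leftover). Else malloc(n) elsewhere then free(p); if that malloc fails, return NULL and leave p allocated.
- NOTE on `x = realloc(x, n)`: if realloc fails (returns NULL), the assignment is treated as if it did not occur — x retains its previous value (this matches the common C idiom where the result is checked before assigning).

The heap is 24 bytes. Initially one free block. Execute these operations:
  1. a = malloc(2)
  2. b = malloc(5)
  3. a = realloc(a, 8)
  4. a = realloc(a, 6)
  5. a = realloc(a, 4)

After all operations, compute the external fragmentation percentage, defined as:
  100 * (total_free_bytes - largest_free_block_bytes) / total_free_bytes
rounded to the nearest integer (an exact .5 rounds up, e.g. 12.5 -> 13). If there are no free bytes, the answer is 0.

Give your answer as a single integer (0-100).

Answer: 13

Derivation:
Op 1: a = malloc(2) -> a = 0; heap: [0-1 ALLOC][2-23 FREE]
Op 2: b = malloc(5) -> b = 2; heap: [0-1 ALLOC][2-6 ALLOC][7-23 FREE]
Op 3: a = realloc(a, 8) -> a = 7; heap: [0-1 FREE][2-6 ALLOC][7-14 ALLOC][15-23 FREE]
Op 4: a = realloc(a, 6) -> a = 7; heap: [0-1 FREE][2-6 ALLOC][7-12 ALLOC][13-23 FREE]
Op 5: a = realloc(a, 4) -> a = 7; heap: [0-1 FREE][2-6 ALLOC][7-10 ALLOC][11-23 FREE]
Free blocks: [2 13] total_free=15 largest=13 -> 100*(15-13)/15 = 200/15 ≈ 13.333 -> rounds to 13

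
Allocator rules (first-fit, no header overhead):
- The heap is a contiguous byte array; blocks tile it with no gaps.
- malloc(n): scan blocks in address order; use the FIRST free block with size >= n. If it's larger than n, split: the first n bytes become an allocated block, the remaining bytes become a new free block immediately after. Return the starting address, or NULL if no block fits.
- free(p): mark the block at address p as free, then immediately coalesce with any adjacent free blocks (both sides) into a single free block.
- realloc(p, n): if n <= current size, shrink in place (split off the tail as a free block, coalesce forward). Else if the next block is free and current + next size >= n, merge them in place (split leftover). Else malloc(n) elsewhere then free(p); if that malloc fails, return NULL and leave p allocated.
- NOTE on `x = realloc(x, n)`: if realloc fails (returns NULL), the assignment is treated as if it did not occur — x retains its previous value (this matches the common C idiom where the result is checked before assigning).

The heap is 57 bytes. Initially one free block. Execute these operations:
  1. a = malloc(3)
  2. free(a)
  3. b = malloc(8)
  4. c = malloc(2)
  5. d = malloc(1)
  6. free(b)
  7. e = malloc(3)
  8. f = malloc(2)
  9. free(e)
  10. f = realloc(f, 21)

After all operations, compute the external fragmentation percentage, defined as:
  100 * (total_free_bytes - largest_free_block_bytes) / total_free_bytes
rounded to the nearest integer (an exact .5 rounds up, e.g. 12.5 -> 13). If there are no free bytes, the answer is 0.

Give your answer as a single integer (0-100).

Answer: 24

Derivation:
Op 1: a = malloc(3) -> a = 0; heap: [0-2 ALLOC][3-56 FREE]
Op 2: free(a) -> (freed a); heap: [0-56 FREE]
Op 3: b = malloc(8) -> b = 0; heap: [0-7 ALLOC][8-56 FREE]
Op 4: c = malloc(2) -> c = 8; heap: [0-7 ALLOC][8-9 ALLOC][10-56 FREE]
Op 5: d = malloc(1) -> d = 10; heap: [0-7 ALLOC][8-9 ALLOC][10-10 ALLOC][11-56 FREE]
Op 6: free(b) -> (freed b); heap: [0-7 FREE][8-9 ALLOC][10-10 ALLOC][11-56 FREE]
Op 7: e = malloc(3) -> e = 0; heap: [0-2 ALLOC][3-7 FREE][8-9 ALLOC][10-10 ALLOC][11-56 FREE]
Op 8: f = malloc(2) -> f = 3; heap: [0-2 ALLOC][3-4 ALLOC][5-7 FREE][8-9 ALLOC][10-10 ALLOC][11-56 FREE]
Op 9: free(e) -> (freed e); heap: [0-2 FREE][3-4 ALLOC][5-7 FREE][8-9 ALLOC][10-10 ALLOC][11-56 FREE]
Op 10: f = realloc(f, 21) -> f = 11; heap: [0-7 FREE][8-9 ALLOC][10-10 ALLOC][11-31 ALLOC][32-56 FREE]
Free blocks: [8 25] total_free=33 largest=25 -> 100*(33-25)/33 = 800/33 ≈ 24.242 -> rounds to 24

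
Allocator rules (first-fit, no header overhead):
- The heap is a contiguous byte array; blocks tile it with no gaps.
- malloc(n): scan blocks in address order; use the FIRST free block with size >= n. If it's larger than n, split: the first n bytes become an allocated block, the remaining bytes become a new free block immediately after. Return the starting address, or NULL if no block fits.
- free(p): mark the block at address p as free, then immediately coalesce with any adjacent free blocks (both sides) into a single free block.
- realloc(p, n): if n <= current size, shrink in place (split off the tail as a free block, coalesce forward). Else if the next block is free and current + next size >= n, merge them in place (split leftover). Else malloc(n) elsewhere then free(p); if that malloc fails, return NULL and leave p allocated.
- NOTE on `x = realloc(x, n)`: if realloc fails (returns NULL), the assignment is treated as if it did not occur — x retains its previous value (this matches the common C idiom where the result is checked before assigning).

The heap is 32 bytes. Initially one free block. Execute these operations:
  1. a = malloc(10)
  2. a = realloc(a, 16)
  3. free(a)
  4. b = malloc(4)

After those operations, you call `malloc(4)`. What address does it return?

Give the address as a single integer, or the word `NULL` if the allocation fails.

Answer: 4

Derivation:
Op 1: a = malloc(10) -> a = 0; heap: [0-9 ALLOC][10-31 FREE]
Op 2: a = realloc(a, 16) -> a = 0; heap: [0-15 ALLOC][16-31 FREE]
Op 3: free(a) -> (freed a); heap: [0-31 FREE]
Op 4: b = malloc(4) -> b = 0; heap: [0-3 ALLOC][4-31 FREE]
malloc(4): first-fit scan over [0-3 ALLOC][4-31 FREE] -> 4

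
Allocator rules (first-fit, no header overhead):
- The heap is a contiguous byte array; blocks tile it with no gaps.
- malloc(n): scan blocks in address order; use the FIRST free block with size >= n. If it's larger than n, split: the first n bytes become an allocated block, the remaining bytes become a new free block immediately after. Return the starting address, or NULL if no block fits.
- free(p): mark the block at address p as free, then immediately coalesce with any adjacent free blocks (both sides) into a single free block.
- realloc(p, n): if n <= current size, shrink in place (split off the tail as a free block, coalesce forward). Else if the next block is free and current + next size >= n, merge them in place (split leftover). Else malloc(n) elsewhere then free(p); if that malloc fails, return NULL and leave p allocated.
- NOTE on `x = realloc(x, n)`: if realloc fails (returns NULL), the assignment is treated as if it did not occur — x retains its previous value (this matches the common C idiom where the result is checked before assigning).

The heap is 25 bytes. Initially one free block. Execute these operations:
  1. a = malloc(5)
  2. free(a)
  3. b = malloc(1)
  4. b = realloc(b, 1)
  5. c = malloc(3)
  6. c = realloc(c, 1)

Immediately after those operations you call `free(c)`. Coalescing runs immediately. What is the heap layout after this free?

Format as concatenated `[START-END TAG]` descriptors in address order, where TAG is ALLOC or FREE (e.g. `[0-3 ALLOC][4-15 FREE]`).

Op 1: a = malloc(5) -> a = 0; heap: [0-4 ALLOC][5-24 FREE]
Op 2: free(a) -> (freed a); heap: [0-24 FREE]
Op 3: b = malloc(1) -> b = 0; heap: [0-0 ALLOC][1-24 FREE]
Op 4: b = realloc(b, 1) -> b = 0; heap: [0-0 ALLOC][1-24 FREE]
Op 5: c = malloc(3) -> c = 1; heap: [0-0 ALLOC][1-3 ALLOC][4-24 FREE]
Op 6: c = realloc(c, 1) -> c = 1; heap: [0-0 ALLOC][1-1 ALLOC][2-24 FREE]
free(c): c = 1 -> block [1-1 ALLOC]; mark free, coalesce with adjacent free neighbors -> [0-0 ALLOC][1-24 FREE]

Answer: [0-0 ALLOC][1-24 FREE]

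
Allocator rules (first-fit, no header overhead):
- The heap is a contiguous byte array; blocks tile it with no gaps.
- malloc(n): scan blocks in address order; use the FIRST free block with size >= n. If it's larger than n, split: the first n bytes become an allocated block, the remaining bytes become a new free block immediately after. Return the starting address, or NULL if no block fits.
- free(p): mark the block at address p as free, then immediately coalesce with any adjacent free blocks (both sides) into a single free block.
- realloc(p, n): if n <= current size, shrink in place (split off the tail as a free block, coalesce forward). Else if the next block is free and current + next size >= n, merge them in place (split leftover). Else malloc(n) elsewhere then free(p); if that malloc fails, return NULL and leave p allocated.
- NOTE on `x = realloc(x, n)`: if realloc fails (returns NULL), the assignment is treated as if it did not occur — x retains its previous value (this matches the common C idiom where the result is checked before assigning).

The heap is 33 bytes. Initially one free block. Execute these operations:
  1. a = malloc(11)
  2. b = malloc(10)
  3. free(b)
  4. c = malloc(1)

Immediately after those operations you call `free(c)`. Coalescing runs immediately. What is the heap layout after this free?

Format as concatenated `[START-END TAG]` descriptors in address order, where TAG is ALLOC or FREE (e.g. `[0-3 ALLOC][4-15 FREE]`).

Answer: [0-10 ALLOC][11-32 FREE]

Derivation:
Op 1: a = malloc(11) -> a = 0; heap: [0-10 ALLOC][11-32 FREE]
Op 2: b = malloc(10) -> b = 11; heap: [0-10 ALLOC][11-20 ALLOC][21-32 FREE]
Op 3: free(b) -> (freed b); heap: [0-10 ALLOC][11-32 FREE]
Op 4: c = malloc(1) -> c = 11; heap: [0-10 ALLOC][11-11 ALLOC][12-32 FREE]
free(c): c = 11 -> block [11-11 ALLOC]; mark free, coalesce with adjacent free neighbors -> [0-10 ALLOC][11-32 FREE]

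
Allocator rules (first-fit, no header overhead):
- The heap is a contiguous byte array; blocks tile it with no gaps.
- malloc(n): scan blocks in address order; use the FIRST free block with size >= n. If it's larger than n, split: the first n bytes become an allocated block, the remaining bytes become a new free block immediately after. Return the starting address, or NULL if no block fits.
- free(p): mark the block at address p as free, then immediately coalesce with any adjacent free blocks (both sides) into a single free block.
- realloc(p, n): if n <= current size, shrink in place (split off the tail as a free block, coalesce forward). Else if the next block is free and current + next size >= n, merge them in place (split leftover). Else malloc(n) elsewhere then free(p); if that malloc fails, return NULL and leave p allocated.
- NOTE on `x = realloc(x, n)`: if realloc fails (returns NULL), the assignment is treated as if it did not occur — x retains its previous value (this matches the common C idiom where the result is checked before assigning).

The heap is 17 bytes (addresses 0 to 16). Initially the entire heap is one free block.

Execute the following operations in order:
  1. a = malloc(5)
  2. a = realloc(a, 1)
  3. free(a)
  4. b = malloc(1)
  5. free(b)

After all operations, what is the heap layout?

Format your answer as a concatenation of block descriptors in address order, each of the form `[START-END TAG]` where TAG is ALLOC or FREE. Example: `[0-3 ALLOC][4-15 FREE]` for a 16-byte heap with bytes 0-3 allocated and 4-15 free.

Answer: [0-16 FREE]

Derivation:
Op 1: a = malloc(5) -> a = 0; heap: [0-4 ALLOC][5-16 FREE]
Op 2: a = realloc(a, 1) -> a = 0; heap: [0-0 ALLOC][1-16 FREE]
Op 3: free(a) -> (freed a); heap: [0-16 FREE]
Op 4: b = malloc(1) -> b = 0; heap: [0-0 ALLOC][1-16 FREE]
Op 5: free(b) -> (freed b); heap: [0-16 FREE]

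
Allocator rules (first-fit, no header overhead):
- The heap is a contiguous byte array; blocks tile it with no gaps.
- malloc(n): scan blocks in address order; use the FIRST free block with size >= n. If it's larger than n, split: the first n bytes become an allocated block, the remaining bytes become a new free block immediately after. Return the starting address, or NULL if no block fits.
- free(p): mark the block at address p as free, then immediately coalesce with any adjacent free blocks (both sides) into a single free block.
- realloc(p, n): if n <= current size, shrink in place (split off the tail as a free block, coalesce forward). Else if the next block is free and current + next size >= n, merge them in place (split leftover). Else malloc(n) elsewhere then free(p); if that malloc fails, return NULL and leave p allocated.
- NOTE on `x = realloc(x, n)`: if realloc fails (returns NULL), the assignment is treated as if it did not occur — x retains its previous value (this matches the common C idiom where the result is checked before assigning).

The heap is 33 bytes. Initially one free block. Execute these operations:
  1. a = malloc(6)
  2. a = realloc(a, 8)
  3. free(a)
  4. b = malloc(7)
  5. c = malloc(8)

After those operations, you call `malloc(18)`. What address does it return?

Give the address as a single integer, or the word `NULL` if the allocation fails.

Op 1: a = malloc(6) -> a = 0; heap: [0-5 ALLOC][6-32 FREE]
Op 2: a = realloc(a, 8) -> a = 0; heap: [0-7 ALLOC][8-32 FREE]
Op 3: free(a) -> (freed a); heap: [0-32 FREE]
Op 4: b = malloc(7) -> b = 0; heap: [0-6 ALLOC][7-32 FREE]
Op 5: c = malloc(8) -> c = 7; heap: [0-6 ALLOC][7-14 ALLOC][15-32 FREE]
malloc(18): first-fit scan over [0-6 ALLOC][7-14 ALLOC][15-32 FREE] -> 15

Answer: 15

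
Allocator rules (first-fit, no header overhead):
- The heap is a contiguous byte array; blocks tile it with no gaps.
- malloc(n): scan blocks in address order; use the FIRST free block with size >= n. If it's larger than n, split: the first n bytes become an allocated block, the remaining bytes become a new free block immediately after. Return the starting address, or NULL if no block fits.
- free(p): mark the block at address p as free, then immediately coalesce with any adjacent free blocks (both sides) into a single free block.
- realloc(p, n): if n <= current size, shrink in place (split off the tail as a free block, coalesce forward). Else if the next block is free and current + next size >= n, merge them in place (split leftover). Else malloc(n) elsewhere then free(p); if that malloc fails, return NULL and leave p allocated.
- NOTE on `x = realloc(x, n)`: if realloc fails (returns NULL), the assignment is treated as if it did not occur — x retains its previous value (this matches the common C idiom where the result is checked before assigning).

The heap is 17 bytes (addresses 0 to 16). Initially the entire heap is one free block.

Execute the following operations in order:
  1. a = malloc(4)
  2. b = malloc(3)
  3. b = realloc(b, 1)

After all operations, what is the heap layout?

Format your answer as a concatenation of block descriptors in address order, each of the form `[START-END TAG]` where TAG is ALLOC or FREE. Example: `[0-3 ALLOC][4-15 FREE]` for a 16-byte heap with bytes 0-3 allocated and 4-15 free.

Answer: [0-3 ALLOC][4-4 ALLOC][5-16 FREE]

Derivation:
Op 1: a = malloc(4) -> a = 0; heap: [0-3 ALLOC][4-16 FREE]
Op 2: b = malloc(3) -> b = 4; heap: [0-3 ALLOC][4-6 ALLOC][7-16 FREE]
Op 3: b = realloc(b, 1) -> b = 4; heap: [0-3 ALLOC][4-4 ALLOC][5-16 FREE]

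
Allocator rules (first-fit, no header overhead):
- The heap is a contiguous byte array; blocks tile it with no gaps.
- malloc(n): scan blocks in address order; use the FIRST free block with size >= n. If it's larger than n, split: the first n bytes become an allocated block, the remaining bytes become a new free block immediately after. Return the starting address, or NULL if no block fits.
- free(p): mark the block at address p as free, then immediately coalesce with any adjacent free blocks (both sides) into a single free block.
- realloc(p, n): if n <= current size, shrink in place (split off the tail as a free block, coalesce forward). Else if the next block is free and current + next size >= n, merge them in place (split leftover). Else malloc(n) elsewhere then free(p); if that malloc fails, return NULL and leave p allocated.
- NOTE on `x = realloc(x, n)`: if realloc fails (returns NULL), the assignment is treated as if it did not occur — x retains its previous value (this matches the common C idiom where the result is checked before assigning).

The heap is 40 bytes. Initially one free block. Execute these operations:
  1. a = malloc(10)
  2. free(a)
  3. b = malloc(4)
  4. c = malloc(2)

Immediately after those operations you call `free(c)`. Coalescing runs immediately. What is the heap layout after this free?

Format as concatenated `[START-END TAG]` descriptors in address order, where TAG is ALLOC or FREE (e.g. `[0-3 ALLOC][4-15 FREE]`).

Op 1: a = malloc(10) -> a = 0; heap: [0-9 ALLOC][10-39 FREE]
Op 2: free(a) -> (freed a); heap: [0-39 FREE]
Op 3: b = malloc(4) -> b = 0; heap: [0-3 ALLOC][4-39 FREE]
Op 4: c = malloc(2) -> c = 4; heap: [0-3 ALLOC][4-5 ALLOC][6-39 FREE]
free(c): c = 4 -> block [4-5 ALLOC]; mark free, coalesce with adjacent free neighbors -> [0-3 ALLOC][4-39 FREE]

Answer: [0-3 ALLOC][4-39 FREE]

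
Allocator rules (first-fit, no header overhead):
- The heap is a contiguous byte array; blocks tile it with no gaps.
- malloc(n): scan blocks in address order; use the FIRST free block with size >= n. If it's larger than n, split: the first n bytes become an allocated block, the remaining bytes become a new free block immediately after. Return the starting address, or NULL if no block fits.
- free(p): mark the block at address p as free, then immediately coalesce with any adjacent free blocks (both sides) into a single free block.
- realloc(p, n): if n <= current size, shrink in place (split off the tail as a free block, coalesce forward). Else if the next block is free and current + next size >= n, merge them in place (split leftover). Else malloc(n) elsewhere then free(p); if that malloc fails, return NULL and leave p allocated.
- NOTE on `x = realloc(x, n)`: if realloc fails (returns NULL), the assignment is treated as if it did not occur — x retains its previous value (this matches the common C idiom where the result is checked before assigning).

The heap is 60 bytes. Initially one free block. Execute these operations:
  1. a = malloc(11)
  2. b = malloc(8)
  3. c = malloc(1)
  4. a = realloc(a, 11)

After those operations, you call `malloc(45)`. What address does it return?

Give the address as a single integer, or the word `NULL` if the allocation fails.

Answer: NULL

Derivation:
Op 1: a = malloc(11) -> a = 0; heap: [0-10 ALLOC][11-59 FREE]
Op 2: b = malloc(8) -> b = 11; heap: [0-10 ALLOC][11-18 ALLOC][19-59 FREE]
Op 3: c = malloc(1) -> c = 19; heap: [0-10 ALLOC][11-18 ALLOC][19-19 ALLOC][20-59 FREE]
Op 4: a = realloc(a, 11) -> a = 0; heap: [0-10 ALLOC][11-18 ALLOC][19-19 ALLOC][20-59 FREE]
malloc(45): first-fit scan over [0-10 ALLOC][11-18 ALLOC][19-19 ALLOC][20-59 FREE] -> NULL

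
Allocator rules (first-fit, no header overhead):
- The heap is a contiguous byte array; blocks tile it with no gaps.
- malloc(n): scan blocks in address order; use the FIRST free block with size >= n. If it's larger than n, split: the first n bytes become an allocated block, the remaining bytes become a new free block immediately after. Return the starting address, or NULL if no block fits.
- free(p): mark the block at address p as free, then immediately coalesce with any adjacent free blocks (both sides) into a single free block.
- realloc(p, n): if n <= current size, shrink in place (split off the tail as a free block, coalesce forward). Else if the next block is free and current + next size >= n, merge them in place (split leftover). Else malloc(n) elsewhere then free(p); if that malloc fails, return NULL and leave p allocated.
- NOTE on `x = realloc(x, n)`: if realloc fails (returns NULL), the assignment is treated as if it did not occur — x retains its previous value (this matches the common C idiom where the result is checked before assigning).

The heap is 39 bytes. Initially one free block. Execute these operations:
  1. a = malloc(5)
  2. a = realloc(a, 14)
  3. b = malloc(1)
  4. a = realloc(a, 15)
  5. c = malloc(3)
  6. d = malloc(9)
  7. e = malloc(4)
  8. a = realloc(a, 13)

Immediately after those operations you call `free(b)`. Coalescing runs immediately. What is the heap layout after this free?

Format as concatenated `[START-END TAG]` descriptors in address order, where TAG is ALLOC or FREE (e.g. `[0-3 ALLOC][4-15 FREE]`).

Answer: [0-2 ALLOC][3-11 ALLOC][12-14 FREE][15-27 ALLOC][28-29 FREE][30-33 ALLOC][34-38 FREE]

Derivation:
Op 1: a = malloc(5) -> a = 0; heap: [0-4 ALLOC][5-38 FREE]
Op 2: a = realloc(a, 14) -> a = 0; heap: [0-13 ALLOC][14-38 FREE]
Op 3: b = malloc(1) -> b = 14; heap: [0-13 ALLOC][14-14 ALLOC][15-38 FREE]
Op 4: a = realloc(a, 15) -> a = 15; heap: [0-13 FREE][14-14 ALLOC][15-29 ALLOC][30-38 FREE]
Op 5: c = malloc(3) -> c = 0; heap: [0-2 ALLOC][3-13 FREE][14-14 ALLOC][15-29 ALLOC][30-38 FREE]
Op 6: d = malloc(9) -> d = 3; heap: [0-2 ALLOC][3-11 ALLOC][12-13 FREE][14-14 ALLOC][15-29 ALLOC][30-38 FREE]
Op 7: e = malloc(4) -> e = 30; heap: [0-2 ALLOC][3-11 ALLOC][12-13 FREE][14-14 ALLOC][15-29 ALLOC][30-33 ALLOC][34-38 FREE]
Op 8: a = realloc(a, 13) -> a = 15; heap: [0-2 ALLOC][3-11 ALLOC][12-13 FREE][14-14 ALLOC][15-27 ALLOC][28-29 FREE][30-33 ALLOC][34-38 FREE]
free(b): b = 14 -> block [14-14 ALLOC]; mark free, coalesce with adjacent free neighbors -> [0-2 ALLOC][3-11 ALLOC][12-14 FREE][15-27 ALLOC][28-29 FREE][30-33 ALLOC][34-38 FREE]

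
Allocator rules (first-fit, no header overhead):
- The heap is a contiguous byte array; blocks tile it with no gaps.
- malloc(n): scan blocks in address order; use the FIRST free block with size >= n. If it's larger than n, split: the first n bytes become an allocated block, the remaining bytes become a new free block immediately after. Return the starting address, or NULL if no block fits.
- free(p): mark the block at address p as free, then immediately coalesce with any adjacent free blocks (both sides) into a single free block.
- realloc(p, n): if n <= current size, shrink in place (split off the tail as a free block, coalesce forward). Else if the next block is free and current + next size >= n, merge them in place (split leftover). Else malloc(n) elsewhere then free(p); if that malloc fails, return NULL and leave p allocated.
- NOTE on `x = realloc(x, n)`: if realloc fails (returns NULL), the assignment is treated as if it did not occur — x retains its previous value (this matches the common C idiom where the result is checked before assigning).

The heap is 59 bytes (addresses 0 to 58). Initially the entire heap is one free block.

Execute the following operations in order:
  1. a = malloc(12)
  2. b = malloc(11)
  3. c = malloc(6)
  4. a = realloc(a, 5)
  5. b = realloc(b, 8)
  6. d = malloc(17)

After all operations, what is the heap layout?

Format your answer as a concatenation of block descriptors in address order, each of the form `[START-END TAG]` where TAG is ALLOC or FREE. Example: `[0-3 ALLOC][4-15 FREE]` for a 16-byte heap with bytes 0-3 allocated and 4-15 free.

Answer: [0-4 ALLOC][5-11 FREE][12-19 ALLOC][20-22 FREE][23-28 ALLOC][29-45 ALLOC][46-58 FREE]

Derivation:
Op 1: a = malloc(12) -> a = 0; heap: [0-11 ALLOC][12-58 FREE]
Op 2: b = malloc(11) -> b = 12; heap: [0-11 ALLOC][12-22 ALLOC][23-58 FREE]
Op 3: c = malloc(6) -> c = 23; heap: [0-11 ALLOC][12-22 ALLOC][23-28 ALLOC][29-58 FREE]
Op 4: a = realloc(a, 5) -> a = 0; heap: [0-4 ALLOC][5-11 FREE][12-22 ALLOC][23-28 ALLOC][29-58 FREE]
Op 5: b = realloc(b, 8) -> b = 12; heap: [0-4 ALLOC][5-11 FREE][12-19 ALLOC][20-22 FREE][23-28 ALLOC][29-58 FREE]
Op 6: d = malloc(17) -> d = 29; heap: [0-4 ALLOC][5-11 FREE][12-19 ALLOC][20-22 FREE][23-28 ALLOC][29-45 ALLOC][46-58 FREE]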